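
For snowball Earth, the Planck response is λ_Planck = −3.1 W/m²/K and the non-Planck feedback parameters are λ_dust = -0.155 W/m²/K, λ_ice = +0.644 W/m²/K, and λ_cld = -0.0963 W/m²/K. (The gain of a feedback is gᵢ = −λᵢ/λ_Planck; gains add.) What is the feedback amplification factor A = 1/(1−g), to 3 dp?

1.145

Convert to gains: g_dust = -0.155/3.1 = -0.05; g_ice = 0.644/3.1 = 0.2077; g_cld = -0.0963/3.1 = -0.03106.
Total gain g = 0.12664.
A = 1/(1 − 0.12664) = 1.145.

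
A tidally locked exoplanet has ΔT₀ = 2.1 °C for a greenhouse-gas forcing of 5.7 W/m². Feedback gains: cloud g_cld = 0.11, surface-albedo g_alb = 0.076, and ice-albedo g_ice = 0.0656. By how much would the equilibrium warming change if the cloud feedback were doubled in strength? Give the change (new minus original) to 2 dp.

0.48 °C

Original: g = 0.2516, ΔT = 2.1/(1−0.2516) = 2.8060 °C.
With doubled cloud: g' = 0.3616, ΔT' = 2.1/(1−0.3616) = 3.2895 °C.
Change = 3.2895 − 2.8060 = 0.48 °C.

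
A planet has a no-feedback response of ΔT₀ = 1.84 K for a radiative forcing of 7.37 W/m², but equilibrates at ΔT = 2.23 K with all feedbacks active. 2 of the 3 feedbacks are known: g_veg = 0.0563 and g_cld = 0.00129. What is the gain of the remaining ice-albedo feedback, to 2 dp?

Amplification A = ΔT/ΔT₀ = 2.23/1.84 = 1.212.
Total gain g = 1 − 1/A = 1 − 1/1.212 = 0.1749.
Known gains sum to 0.0563 + 0.00129 = 0.05759.
g_ice = 0.1749 − 0.05759 = 0.12.

0.12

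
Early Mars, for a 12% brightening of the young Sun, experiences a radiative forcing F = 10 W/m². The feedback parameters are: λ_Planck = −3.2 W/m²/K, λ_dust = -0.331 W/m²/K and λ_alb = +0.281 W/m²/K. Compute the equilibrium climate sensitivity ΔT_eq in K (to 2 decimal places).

3.08 K

Net feedback parameter λ = (−3.2) + (-0.331) + (+0.281) = -3.25 W/m²/K.
ΔT = −F/λ = −10/(-3.25) = 3.08 K.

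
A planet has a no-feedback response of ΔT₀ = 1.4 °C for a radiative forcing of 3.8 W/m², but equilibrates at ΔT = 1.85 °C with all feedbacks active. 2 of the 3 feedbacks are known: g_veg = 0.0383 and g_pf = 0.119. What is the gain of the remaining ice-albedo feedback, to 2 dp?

0.09

Amplification A = ΔT/ΔT₀ = 1.85/1.4 = 1.321.
Total gain g = 1 − 1/A = 1 − 1/1.321 = 0.243.
Known gains sum to 0.0383 + 0.119 = 0.1573.
g_ice = 0.243 − 0.1573 = 0.09.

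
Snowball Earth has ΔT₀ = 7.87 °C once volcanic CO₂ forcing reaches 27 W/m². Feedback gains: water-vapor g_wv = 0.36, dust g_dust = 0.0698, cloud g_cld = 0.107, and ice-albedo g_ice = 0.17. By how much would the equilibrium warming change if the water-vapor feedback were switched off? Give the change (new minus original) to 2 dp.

-14.79 °C

Original: g = 0.7068, ΔT = 7.87/(1−0.7068) = 26.8417 °C.
Without water-vapor: g' = 0.3468, ΔT' = 7.87/(1−0.3468) = 12.0484 °C.
Change = 12.0484 − 26.8417 = -14.79 °C.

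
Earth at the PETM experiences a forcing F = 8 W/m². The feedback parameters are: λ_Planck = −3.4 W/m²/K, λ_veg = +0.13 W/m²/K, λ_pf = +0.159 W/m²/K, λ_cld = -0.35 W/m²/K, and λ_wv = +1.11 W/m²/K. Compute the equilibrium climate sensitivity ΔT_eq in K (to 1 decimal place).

3.4 K

Net feedback parameter λ = (−3.4) + (+0.13) + (+0.159) + (-0.35) + (+1.11) = -2.351 W/m²/K.
ΔT = −F/λ = −8/(-2.351) = 3.4 K.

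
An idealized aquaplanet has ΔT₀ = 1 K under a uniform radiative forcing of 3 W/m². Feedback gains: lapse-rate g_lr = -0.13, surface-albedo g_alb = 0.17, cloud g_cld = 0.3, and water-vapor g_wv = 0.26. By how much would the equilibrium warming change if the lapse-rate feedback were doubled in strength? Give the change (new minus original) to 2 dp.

Original: g = 0.6, ΔT = 1/(1−0.6) = 2.5000 K.
With doubled lapse-rate: g' = 0.47, ΔT' = 1/(1−0.47) = 1.8868 K.
Change = 1.8868 − 2.5000 = -0.61 K.

-0.61 K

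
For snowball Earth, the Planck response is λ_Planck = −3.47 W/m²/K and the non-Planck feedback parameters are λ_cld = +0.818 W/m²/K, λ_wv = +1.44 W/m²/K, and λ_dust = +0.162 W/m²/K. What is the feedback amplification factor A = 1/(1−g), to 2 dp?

Convert to gains: g_cld = 0.818/3.47 = 0.2357; g_wv = 1.44/3.47 = 0.415; g_dust = 0.162/3.47 = 0.04669.
Total gain g = 0.69739.
A = 1/(1 − 0.69739) = 3.30.

3.30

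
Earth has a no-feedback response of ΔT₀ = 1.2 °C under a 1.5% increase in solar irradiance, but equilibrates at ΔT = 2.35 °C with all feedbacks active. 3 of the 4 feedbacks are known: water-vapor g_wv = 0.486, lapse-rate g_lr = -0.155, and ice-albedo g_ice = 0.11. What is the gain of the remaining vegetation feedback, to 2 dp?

0.05

Amplification A = ΔT/ΔT₀ = 2.35/1.2 = 1.958.
Total gain g = 1 − 1/A = 1 − 1/1.958 = 0.4893.
Known gains sum to 0.486 − 0.155 + 0.11 = 0.441.
g_veg = 0.4893 − 0.441 = 0.05.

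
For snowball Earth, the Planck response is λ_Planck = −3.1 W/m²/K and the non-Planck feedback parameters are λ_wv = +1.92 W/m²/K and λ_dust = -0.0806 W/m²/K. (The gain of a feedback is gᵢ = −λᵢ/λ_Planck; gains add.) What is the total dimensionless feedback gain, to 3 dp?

0.593

Convert to gains: g_wv = 1.92/3.1 = 0.6194; g_dust = -0.0806/3.1 = -0.026.
Total gain g = 0.5934.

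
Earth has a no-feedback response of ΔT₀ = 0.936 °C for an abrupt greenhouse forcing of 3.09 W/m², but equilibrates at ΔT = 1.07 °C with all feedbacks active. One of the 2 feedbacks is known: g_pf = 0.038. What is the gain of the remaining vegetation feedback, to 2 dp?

0.09

Amplification A = ΔT/ΔT₀ = 1.07/0.936 = 1.143.
Total gain g = 1 − 1/A = 1 − 1/1.143 = 0.1251.
The known gain is 0.038.
g_veg = 0.1251 − 0.038 = 0.09.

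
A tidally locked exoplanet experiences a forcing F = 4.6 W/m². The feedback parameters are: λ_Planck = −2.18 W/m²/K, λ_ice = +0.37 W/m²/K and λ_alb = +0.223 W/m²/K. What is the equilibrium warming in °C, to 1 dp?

Net feedback parameter λ = (−2.18) + (+0.37) + (+0.223) = -1.587 W/m²/K.
ΔT = −F/λ = −4.6/(-1.587) = 2.9 °C.

2.9 °C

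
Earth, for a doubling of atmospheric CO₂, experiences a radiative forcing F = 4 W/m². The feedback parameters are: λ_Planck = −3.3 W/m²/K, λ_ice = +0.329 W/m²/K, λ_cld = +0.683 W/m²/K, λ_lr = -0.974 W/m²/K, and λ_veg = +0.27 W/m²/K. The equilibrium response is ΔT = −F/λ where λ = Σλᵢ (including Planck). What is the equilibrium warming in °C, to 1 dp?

1.3 °C

Net feedback parameter λ = (−3.3) + (+0.329) + (+0.683) + (-0.974) + (+0.27) = -2.992 W/m²/K.
ΔT = −F/λ = −4/(-2.992) = 1.3 °C.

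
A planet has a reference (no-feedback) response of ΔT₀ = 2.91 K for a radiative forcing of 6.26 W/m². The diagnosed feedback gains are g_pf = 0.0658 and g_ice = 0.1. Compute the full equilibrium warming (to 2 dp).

3.49 K

Total gain g = 0.0658 + 0.1 = 0.1658.
Amplification A = 1/(1 − 0.1658) = 1.199.
ΔT = 2.91 × 1.199 = 3.49 K.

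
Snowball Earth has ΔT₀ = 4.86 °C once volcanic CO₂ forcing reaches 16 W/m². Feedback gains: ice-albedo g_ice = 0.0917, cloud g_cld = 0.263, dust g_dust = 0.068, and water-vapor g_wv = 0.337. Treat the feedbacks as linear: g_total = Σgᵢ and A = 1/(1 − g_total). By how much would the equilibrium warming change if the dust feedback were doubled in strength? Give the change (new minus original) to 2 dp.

Original: g = 0.7597, ΔT = 4.86/(1−0.7597) = 20.2247 °C.
With doubled dust: g' = 0.8277, ΔT' = 4.86/(1−0.8277) = 28.2066 °C.
Change = 28.2066 − 20.2247 = 7.98 °C.

7.98 °C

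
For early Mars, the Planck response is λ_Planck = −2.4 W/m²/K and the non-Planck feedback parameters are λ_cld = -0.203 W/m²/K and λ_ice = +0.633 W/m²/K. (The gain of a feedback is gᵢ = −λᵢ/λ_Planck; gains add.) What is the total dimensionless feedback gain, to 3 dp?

0.179

Convert to gains: g_cld = -0.203/2.4 = -0.08458; g_ice = 0.633/2.4 = 0.2638.
Total gain g = 0.17922.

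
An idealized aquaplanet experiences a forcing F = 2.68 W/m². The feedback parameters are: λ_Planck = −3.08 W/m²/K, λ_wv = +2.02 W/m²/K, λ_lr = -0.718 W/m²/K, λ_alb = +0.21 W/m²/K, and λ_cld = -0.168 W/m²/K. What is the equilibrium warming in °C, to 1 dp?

1.5 °C

Net feedback parameter λ = (−3.08) + (+2.02) + (-0.718) + (+0.21) + (-0.168) = -1.736 W/m²/K.
ΔT = −F/λ = −2.68/(-1.736) = 1.5 °C.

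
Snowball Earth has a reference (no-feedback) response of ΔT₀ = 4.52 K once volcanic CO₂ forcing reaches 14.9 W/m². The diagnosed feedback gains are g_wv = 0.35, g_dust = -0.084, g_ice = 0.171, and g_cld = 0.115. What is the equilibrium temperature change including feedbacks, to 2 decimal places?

Total gain g = 0.35 − 0.084 + 0.171 + 0.115 = 0.552.
Amplification A = 1/(1 − 0.552) = 2.232.
ΔT = 4.52 × 2.232 = 10.09 K.

10.09 K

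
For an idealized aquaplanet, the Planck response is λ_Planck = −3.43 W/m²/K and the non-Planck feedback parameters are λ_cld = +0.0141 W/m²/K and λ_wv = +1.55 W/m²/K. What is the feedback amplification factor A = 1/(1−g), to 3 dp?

1.838

Convert to gains: g_cld = 0.0141/3.43 = 0.004111; g_wv = 1.55/3.43 = 0.4519.
Total gain g = 0.456011.
A = 1/(1 − 0.456011) = 1.838.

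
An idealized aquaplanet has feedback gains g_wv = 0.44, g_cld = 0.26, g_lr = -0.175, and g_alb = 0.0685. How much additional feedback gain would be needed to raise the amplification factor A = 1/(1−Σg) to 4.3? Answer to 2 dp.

Current total gain = 0.5935.
Target gain for A = 4.3: g* = 1 − 1/4.3 = 0.7674.
Additional gain needed = 0.7674 − 0.5935 = 0.17.

0.17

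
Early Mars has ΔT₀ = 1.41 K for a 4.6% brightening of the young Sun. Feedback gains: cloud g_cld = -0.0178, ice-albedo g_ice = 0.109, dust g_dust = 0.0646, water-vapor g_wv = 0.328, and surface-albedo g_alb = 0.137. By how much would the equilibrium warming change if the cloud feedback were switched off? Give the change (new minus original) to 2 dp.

0.18 K

Original: g = 0.6208, ΔT = 1.41/(1−0.6208) = 3.7184 K.
Without cloud: g' = 0.6386, ΔT' = 1.41/(1−0.6386) = 3.9015 K.
Change = 3.9015 − 3.7184 = 0.18 K.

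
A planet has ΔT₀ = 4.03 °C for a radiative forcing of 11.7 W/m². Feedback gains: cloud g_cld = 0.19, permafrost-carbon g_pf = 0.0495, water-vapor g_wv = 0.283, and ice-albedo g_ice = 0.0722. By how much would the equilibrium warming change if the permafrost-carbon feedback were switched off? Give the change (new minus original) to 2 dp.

Original: g = 0.5947, ΔT = 4.03/(1−0.5947) = 9.9433 °C.
Without permafrost-carbon: g' = 0.5452, ΔT' = 4.03/(1−0.5452) = 8.8610 °C.
Change = 8.8610 − 9.9433 = -1.08 °C.

-1.08 °C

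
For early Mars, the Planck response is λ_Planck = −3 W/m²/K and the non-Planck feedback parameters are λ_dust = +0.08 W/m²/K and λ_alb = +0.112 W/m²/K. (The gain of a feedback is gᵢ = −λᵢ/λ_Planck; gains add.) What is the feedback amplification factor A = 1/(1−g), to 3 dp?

1.068

Convert to gains: g_dust = 0.08/3 = 0.02667; g_alb = 0.112/3 = 0.03733.
Total gain g = 0.064.
A = 1/(1 − 0.064) = 1.068.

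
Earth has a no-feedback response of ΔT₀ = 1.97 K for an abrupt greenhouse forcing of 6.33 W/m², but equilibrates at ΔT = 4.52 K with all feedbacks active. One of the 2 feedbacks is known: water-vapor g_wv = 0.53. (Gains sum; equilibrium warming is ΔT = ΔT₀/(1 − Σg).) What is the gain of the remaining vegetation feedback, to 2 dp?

Amplification A = ΔT/ΔT₀ = 4.52/1.97 = 2.294.
Total gain g = 1 − 1/A = 1 − 1/2.294 = 0.5641.
The known gain is 0.53.
g_veg = 0.5641 − 0.53 = 0.03.

0.03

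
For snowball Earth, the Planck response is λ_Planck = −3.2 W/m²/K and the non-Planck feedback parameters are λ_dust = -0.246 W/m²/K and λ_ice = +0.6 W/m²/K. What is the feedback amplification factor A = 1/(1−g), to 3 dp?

1.124

Convert to gains: g_dust = -0.246/3.2 = -0.07687; g_ice = 0.6/3.2 = 0.1875.
Total gain g = 0.11063.
A = 1/(1 − 0.11063) = 1.124.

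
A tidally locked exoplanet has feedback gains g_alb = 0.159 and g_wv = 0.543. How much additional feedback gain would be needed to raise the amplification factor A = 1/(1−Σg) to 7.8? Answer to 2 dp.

Current total gain = 0.702.
Target gain for A = 7.8: g* = 1 − 1/7.8 = 0.8718.
Additional gain needed = 0.8718 − 0.702 = 0.17.

0.17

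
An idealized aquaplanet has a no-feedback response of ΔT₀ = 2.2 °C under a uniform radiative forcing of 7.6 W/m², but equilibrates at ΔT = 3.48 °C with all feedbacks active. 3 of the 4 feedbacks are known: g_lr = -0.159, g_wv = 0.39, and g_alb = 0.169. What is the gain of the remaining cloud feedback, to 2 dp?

Amplification A = ΔT/ΔT₀ = 3.48/2.2 = 1.582.
Total gain g = 1 − 1/A = 1 − 1/1.582 = 0.3679.
Known gains sum to -0.159 + 0.39 + 0.169 = 0.4.
g_cld = 0.3679 − 0.4 = -0.03.

-0.03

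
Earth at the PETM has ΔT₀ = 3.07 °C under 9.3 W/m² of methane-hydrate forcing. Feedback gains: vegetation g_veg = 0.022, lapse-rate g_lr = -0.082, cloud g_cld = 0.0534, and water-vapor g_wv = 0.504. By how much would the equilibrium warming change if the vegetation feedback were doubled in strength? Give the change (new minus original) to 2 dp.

0.28 °C

Original: g = 0.4974, ΔT = 3.07/(1−0.4974) = 6.1082 °C.
With doubled vegetation: g' = 0.5194, ΔT' = 3.07/(1−0.5194) = 6.3878 °C.
Change = 6.3878 − 6.1082 = 0.28 °C.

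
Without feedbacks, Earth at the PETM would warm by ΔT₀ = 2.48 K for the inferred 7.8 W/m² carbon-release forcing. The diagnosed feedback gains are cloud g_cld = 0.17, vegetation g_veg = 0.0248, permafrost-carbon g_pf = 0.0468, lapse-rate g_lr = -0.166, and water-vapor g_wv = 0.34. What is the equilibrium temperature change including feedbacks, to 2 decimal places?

Total gain g = 0.17 + 0.0248 + 0.0468 − 0.166 + 0.34 = 0.4156.
Amplification A = 1/(1 − 0.4156) = 1.711.
ΔT = 2.48 × 1.711 = 4.24 K.

4.24 K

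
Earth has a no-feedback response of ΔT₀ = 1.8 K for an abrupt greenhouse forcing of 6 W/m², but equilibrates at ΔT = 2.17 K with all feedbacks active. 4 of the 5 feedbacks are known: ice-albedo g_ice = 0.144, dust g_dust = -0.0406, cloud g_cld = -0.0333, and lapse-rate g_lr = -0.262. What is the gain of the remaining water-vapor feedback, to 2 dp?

0.36

Amplification A = ΔT/ΔT₀ = 2.17/1.8 = 1.206.
Total gain g = 1 − 1/A = 1 − 1/1.206 = 0.1708.
Known gains sum to 0.144 − 0.0406 − 0.0333 − 0.262 = -0.1919.
g_wv = 0.1708 + 0.1919 = 0.36.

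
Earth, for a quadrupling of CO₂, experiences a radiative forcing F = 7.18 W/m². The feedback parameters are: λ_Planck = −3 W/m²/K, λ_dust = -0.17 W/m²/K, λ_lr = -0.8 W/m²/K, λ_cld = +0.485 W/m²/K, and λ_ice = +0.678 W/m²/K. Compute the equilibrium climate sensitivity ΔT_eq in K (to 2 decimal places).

2.56 K

Net feedback parameter λ = (−3) + (-0.17) + (-0.8) + (+0.485) + (+0.678) = -2.807 W/m²/K.
ΔT = −F/λ = −7.18/(-2.807) = 2.56 K.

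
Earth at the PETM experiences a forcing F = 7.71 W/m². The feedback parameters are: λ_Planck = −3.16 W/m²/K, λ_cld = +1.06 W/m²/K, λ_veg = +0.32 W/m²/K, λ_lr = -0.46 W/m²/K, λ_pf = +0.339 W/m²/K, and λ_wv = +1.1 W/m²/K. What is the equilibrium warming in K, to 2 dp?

9.63 K

Net feedback parameter λ = (−3.16) + (+1.06) + (+0.32) + (-0.46) + (+0.339) + (+1.1) = -0.801 W/m²/K.
ΔT = −F/λ = −7.71/(-0.801) = 9.63 K.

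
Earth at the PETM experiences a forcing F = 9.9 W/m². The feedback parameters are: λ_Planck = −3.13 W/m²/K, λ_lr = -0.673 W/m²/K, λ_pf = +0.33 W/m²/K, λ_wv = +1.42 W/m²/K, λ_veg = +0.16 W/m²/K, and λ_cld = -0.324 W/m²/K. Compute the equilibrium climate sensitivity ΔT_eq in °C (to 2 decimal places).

4.47 °C

Net feedback parameter λ = (−3.13) + (-0.673) + (+0.33) + (+1.42) + (+0.16) + (-0.324) = -2.217 W/m²/K.
ΔT = −F/λ = −9.9/(-2.217) = 4.47 °C.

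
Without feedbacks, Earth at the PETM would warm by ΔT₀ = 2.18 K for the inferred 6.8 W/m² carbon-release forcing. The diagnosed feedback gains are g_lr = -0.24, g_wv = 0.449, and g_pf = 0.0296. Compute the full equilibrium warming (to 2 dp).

2.86 K

Total gain g = -0.24 + 0.449 + 0.0296 = 0.2386.
Amplification A = 1/(1 − 0.2386) = 1.313.
ΔT = 2.18 × 1.313 = 2.86 K.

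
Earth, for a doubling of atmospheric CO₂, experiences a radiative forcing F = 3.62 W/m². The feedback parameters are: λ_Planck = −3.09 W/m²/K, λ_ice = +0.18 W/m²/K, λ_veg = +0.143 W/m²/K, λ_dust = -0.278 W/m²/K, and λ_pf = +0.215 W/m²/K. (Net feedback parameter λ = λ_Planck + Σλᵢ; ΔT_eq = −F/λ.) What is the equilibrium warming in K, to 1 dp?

Net feedback parameter λ = (−3.09) + (+0.18) + (+0.143) + (-0.278) + (+0.215) = -2.83 W/m²/K.
ΔT = −F/λ = −3.62/(-2.83) = 1.3 K.

1.3 K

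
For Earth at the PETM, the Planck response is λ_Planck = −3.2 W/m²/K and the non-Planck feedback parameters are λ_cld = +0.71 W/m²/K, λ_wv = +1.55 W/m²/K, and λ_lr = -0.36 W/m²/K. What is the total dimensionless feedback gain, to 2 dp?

Convert to gains: g_cld = 0.71/3.2 = 0.2219; g_wv = 1.55/3.2 = 0.4844; g_lr = -0.36/3.2 = -0.1125.
Total gain g = 0.5938.

0.59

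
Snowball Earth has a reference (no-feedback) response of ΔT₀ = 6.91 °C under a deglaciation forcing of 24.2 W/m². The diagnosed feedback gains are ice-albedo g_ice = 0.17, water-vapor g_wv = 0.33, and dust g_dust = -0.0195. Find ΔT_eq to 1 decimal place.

Total gain g = 0.17 + 0.33 − 0.0195 = 0.4805.
Amplification A = 1/(1 − 0.4805) = 1.925.
ΔT = 6.91 × 1.925 = 13.3 °C.

13.3 °C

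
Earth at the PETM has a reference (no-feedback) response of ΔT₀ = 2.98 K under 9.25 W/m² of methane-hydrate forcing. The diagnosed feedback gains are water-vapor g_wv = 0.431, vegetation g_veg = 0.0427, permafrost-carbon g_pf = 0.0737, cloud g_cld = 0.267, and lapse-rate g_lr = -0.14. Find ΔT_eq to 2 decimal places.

Total gain g = 0.431 + 0.0427 + 0.0737 + 0.267 − 0.14 = 0.6744.
Amplification A = 1/(1 − 0.6744) = 3.071.
ΔT = 2.98 × 3.071 = 9.15 K.

9.15 K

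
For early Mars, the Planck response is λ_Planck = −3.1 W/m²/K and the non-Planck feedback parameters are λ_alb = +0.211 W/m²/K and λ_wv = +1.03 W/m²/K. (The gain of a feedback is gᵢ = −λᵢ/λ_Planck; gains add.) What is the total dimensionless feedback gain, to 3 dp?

0.400

Convert to gains: g_alb = 0.211/3.1 = 0.06806; g_wv = 1.03/3.1 = 0.3323.
Total gain g = 0.40036.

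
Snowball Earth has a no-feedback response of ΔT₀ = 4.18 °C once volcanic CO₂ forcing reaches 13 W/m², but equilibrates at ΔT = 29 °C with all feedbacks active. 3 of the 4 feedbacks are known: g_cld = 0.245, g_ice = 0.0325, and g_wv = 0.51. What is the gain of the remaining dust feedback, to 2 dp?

Amplification A = ΔT/ΔT₀ = 29/4.18 = 6.938.
Total gain g = 1 − 1/A = 1 − 1/6.938 = 0.8559.
Known gains sum to 0.245 + 0.0325 + 0.51 = 0.7875.
g_dust = 0.8559 − 0.7875 = 0.07.

0.07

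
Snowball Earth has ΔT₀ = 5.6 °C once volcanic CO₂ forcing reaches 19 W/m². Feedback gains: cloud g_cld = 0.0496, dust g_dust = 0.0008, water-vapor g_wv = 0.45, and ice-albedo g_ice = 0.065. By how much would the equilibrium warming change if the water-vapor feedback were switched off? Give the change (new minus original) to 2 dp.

-6.55 °C

Original: g = 0.5654, ΔT = 5.6/(1−0.5654) = 12.8854 °C.
Without water-vapor: g' = 0.1154, ΔT' = 5.6/(1−0.1154) = 6.3305 °C.
Change = 6.3305 − 12.8854 = -6.55 °C.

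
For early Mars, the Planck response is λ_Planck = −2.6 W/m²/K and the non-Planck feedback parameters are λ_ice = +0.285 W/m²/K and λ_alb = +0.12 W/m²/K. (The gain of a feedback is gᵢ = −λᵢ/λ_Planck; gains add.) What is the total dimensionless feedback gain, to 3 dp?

0.156

Convert to gains: g_ice = 0.285/2.6 = 0.1096; g_alb = 0.12/2.6 = 0.04615.
Total gain g = 0.15575.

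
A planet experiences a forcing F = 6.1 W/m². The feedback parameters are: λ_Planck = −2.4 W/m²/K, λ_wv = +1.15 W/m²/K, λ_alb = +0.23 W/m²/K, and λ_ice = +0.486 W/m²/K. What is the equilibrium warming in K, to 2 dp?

Net feedback parameter λ = (−2.4) + (+1.15) + (+0.23) + (+0.486) = -0.534 W/m²/K.
ΔT = −F/λ = −6.1/(-0.534) = 11.42 K.

11.42 K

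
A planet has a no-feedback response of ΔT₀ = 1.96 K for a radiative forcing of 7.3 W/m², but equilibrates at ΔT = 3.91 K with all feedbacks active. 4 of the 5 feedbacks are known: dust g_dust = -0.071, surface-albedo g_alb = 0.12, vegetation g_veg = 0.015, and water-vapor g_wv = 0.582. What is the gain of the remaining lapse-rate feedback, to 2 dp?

Amplification A = ΔT/ΔT₀ = 3.91/1.96 = 1.995.
Total gain g = 1 − 1/A = 1 − 1/1.995 = 0.4987.
Known gains sum to -0.071 + 0.12 + 0.015 + 0.582 = 0.646.
g_lr = 0.4987 − 0.646 = -0.15.

-0.15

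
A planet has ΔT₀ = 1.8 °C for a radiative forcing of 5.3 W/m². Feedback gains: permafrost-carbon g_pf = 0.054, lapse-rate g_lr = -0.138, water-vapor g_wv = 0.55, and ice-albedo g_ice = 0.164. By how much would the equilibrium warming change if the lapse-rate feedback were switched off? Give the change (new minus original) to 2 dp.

Original: g = 0.63, ΔT = 1.8/(1−0.63) = 4.8649 °C.
Without lapse-rate: g' = 0.768, ΔT' = 1.8/(1−0.768) = 7.7586 °C.
Change = 7.7586 − 4.8649 = 2.89 °C.

2.89 °C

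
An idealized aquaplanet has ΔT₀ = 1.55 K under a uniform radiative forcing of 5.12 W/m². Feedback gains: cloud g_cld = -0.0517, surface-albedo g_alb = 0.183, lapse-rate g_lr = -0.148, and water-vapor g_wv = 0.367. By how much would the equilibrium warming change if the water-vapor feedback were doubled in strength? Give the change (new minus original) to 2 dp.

Original: g = 0.3503, ΔT = 1.55/(1−0.3503) = 2.3857 K.
With doubled water-vapor: g' = 0.7173, ΔT' = 1.55/(1−0.7173) = 5.4828 K.
Change = 5.4828 − 2.3857 = 3.10 K.

3.10 K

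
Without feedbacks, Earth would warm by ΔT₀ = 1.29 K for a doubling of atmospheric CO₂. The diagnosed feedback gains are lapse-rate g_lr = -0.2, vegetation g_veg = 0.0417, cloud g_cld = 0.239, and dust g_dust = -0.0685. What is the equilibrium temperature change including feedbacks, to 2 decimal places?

1.31 K

Total gain g = -0.2 + 0.0417 + 0.239 − 0.0685 = 0.0122.
Amplification A = 1/(1 − 0.0122) = 1.012.
ΔT = 1.29 × 1.012 = 1.31 K.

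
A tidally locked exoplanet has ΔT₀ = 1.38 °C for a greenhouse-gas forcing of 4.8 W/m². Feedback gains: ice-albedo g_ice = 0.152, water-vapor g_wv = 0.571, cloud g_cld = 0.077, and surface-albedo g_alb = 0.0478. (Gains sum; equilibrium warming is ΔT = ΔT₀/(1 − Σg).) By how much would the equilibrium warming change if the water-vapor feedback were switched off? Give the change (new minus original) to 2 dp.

Original: g = 0.8478, ΔT = 1.38/(1−0.8478) = 9.0670 °C.
Without water-vapor: g' = 0.2768, ΔT' = 1.38/(1−0.2768) = 1.9082 °C.
Change = 1.9082 − 9.0670 = -7.16 °C.

-7.16 °C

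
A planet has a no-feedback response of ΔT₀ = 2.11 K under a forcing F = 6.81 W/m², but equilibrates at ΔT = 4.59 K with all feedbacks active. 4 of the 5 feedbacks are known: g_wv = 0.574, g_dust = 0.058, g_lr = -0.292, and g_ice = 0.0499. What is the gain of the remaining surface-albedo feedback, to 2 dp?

Amplification A = ΔT/ΔT₀ = 4.59/2.11 = 2.175.
Total gain g = 1 − 1/A = 1 − 1/2.175 = 0.5402.
Known gains sum to 0.574 + 0.058 − 0.292 + 0.0499 = 0.3899.
g_alb = 0.5402 − 0.3899 = 0.15.

0.15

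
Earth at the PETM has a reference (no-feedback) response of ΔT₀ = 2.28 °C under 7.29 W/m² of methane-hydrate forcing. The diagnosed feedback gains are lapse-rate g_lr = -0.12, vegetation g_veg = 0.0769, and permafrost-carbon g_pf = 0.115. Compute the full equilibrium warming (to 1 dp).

Total gain g = -0.12 + 0.0769 + 0.115 = 0.0719.
Amplification A = 1/(1 − 0.0719) = 1.077.
ΔT = 2.28 × 1.077 = 2.5 °C.

2.5 °C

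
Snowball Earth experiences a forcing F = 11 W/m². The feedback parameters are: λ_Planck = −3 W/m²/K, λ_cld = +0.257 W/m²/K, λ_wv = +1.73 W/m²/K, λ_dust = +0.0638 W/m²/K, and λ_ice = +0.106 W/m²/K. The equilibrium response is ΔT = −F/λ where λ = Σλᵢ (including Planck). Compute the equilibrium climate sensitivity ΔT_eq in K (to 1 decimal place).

Net feedback parameter λ = (−3) + (+0.257) + (+1.73) + (+0.0638) + (+0.106) = -0.8432 W/m²/K.
ΔT = −F/λ = −11/(-0.8432) = 13.0 K.

13.0 K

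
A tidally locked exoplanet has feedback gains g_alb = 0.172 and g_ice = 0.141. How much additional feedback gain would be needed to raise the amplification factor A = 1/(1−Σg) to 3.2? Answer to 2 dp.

0.37

Current total gain = 0.313.
Target gain for A = 3.2: g* = 1 − 1/3.2 = 0.6875.
Additional gain needed = 0.6875 − 0.313 = 0.37.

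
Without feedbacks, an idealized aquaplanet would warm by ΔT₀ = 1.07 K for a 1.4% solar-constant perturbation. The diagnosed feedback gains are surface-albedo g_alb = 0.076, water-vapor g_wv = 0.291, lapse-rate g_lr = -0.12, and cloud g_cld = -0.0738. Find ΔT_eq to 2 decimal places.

1.29 K

Total gain g = 0.076 + 0.291 − 0.12 − 0.0738 = 0.1732.
Amplification A = 1/(1 − 0.1732) = 1.209.
ΔT = 1.07 × 1.209 = 1.29 K.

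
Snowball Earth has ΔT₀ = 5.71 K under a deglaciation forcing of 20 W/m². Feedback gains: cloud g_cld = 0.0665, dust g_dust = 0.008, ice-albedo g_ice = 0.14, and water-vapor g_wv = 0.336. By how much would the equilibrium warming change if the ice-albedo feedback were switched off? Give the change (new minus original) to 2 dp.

Original: g = 0.5505, ΔT = 5.71/(1−0.5505) = 12.7030 K.
Without ice-albedo: g' = 0.4105, ΔT' = 5.71/(1−0.4105) = 9.6862 K.
Change = 9.6862 − 12.7030 = -3.02 K.

-3.02 K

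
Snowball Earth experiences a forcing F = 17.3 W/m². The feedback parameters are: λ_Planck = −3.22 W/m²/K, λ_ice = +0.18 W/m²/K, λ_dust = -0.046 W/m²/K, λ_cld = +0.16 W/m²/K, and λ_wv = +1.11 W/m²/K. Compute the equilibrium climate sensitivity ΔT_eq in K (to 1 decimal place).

Net feedback parameter λ = (−3.22) + (+0.18) + (-0.046) + (+0.16) + (+1.11) = -1.816 W/m²/K.
ΔT = −F/λ = −17.3/(-1.816) = 9.5 K.

9.5 K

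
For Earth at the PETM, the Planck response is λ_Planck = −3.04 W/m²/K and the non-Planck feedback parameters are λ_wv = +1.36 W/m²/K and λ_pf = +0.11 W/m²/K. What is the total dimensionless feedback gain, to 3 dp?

Convert to gains: g_wv = 1.36/3.04 = 0.4474; g_pf = 0.11/3.04 = 0.03618.
Total gain g = 0.48358.

0.484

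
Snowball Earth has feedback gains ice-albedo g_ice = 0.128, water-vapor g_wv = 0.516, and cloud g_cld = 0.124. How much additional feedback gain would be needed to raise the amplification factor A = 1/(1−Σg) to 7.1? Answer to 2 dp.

0.09

Current total gain = 0.768.
Target gain for A = 7.1: g* = 1 − 1/7.1 = 0.8592.
Additional gain needed = 0.8592 − 0.768 = 0.09.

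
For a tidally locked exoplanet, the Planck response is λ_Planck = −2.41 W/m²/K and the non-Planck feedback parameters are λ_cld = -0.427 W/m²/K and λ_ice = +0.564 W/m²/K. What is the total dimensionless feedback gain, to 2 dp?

0.06

Convert to gains: g_cld = -0.427/2.41 = -0.1772; g_ice = 0.564/2.41 = 0.234.
Total gain g = 0.0568.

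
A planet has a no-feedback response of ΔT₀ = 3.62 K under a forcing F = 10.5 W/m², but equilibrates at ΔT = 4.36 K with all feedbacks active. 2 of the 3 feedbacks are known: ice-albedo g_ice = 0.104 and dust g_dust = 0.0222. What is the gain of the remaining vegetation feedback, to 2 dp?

0.04

Amplification A = ΔT/ΔT₀ = 4.36/3.62 = 1.204.
Total gain g = 1 − 1/A = 1 − 1/1.204 = 0.1694.
Known gains sum to 0.104 + 0.0222 = 0.1262.
g_veg = 0.1694 − 0.1262 = 0.04.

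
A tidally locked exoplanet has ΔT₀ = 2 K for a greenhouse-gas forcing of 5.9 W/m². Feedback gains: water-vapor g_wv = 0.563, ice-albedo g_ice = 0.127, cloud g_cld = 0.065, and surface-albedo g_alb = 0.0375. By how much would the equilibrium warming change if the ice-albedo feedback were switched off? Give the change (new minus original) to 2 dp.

Original: g = 0.7925, ΔT = 2/(1−0.7925) = 9.6386 K.
Without ice-albedo: g' = 0.6655, ΔT' = 2/(1−0.6655) = 5.9791 K.
Change = 5.9791 − 9.6386 = -3.66 K.

-3.66 K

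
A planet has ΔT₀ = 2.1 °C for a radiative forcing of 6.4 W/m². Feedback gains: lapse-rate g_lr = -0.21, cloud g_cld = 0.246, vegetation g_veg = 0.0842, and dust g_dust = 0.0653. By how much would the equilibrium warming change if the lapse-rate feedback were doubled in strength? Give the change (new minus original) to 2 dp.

-0.53 °C

Original: g = 0.1855, ΔT = 2.1/(1−0.1855) = 2.5783 °C.
With doubled lapse-rate: g' = -0.0245, ΔT' = 2.1/(1+0.0245) = 2.0498 °C.
Change = 2.0498 − 2.5783 = -0.53 °C.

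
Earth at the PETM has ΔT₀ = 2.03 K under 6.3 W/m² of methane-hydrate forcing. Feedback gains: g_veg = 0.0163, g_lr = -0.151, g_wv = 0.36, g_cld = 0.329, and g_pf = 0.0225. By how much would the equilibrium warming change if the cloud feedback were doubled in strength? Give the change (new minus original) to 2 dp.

16.75 K

Original: g = 0.5768, ΔT = 2.03/(1−0.5768) = 4.7968 K.
With doubled cloud: g' = 0.9058, ΔT' = 2.03/(1−0.9058) = 21.5499 K.
Change = 21.5499 − 4.7968 = 16.75 K.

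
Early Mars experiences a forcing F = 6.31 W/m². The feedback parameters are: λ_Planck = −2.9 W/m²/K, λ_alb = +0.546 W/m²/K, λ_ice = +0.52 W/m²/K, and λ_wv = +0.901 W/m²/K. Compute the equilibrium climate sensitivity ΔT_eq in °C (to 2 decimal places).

6.76 °C

Net feedback parameter λ = (−2.9) + (+0.546) + (+0.52) + (+0.901) = -0.933 W/m²/K.
ΔT = −F/λ = −6.31/(-0.933) = 6.76 °C.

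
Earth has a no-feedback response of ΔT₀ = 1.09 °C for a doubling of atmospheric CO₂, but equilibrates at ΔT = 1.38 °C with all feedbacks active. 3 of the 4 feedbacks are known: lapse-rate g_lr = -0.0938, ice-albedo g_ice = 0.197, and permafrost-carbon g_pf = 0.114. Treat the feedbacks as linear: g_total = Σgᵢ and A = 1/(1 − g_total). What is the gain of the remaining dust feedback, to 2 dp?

-0.01

Amplification A = ΔT/ΔT₀ = 1.38/1.09 = 1.266.
Total gain g = 1 − 1/A = 1 − 1/1.266 = 0.2101.
Known gains sum to -0.0938 + 0.197 + 0.114 = 0.2172.
g_dust = 0.2101 − 0.2172 = -0.01.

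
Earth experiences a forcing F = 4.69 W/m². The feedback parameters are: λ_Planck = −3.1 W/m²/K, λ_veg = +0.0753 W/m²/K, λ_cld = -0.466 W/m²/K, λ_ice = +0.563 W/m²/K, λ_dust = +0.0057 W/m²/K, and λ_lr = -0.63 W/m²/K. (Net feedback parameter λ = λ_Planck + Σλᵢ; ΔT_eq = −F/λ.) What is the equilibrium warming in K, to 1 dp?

1.3 K

Net feedback parameter λ = (−3.1) + (+0.0753) + (-0.466) + (+0.563) + (+0.0057) + (-0.63) = -3.552 W/m²/K.
ΔT = −F/λ = −4.69/(-3.552) = 1.3 K.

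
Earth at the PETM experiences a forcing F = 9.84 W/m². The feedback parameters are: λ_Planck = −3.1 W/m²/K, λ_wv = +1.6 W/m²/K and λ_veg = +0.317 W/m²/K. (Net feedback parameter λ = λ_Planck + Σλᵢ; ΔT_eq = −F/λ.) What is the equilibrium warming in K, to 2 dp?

Net feedback parameter λ = (−3.1) + (+1.6) + (+0.317) = -1.183 W/m²/K.
ΔT = −F/λ = −9.84/(-1.183) = 8.32 K.

8.32 K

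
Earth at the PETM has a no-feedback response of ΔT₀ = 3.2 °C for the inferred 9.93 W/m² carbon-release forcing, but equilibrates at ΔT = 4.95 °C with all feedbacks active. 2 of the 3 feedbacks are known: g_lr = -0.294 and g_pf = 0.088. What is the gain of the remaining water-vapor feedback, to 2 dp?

Amplification A = ΔT/ΔT₀ = 4.95/3.2 = 1.547.
Total gain g = 1 − 1/A = 1 − 1/1.547 = 0.3536.
Known gains sum to -0.294 + 0.088 = -0.206.
g_wv = 0.3536 + 0.206 = 0.56.

0.56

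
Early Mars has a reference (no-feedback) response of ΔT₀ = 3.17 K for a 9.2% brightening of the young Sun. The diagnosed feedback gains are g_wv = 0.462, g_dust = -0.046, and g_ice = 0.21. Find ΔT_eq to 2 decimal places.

Total gain g = 0.462 − 0.046 + 0.21 = 0.626.
Amplification A = 1/(1 − 0.626) = 2.674.
ΔT = 3.17 × 2.674 = 8.48 K.

8.48 K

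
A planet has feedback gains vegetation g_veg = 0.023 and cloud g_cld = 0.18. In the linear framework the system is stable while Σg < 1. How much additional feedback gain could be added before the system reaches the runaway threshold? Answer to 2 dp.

Current total gain = 0.023 + 0.18 = 0.203.
Margin to runaway = 1 − 0.203 = 0.80.

0.80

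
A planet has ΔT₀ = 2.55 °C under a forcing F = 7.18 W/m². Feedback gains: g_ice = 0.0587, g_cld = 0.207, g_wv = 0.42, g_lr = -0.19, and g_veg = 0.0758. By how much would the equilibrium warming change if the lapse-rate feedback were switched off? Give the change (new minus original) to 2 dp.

Original: g = 0.5715, ΔT = 2.55/(1−0.5715) = 5.9510 °C.
Without lapse-rate: g' = 0.7615, ΔT' = 2.55/(1−0.7615) = 10.6918 °C.
Change = 10.6918 − 5.9510 = 4.74 °C.

4.74 °C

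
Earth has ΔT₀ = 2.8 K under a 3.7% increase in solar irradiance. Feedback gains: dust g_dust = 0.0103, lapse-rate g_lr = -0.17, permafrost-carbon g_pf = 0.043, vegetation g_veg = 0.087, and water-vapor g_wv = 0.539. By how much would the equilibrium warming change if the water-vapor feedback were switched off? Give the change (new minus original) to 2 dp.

-2.99 K

Original: g = 0.5093, ΔT = 2.8/(1−0.5093) = 5.7061 K.
Without water-vapor: g' = -0.0297, ΔT' = 2.8/(1+0.0297) = 2.7192 K.
Change = 2.7192 − 5.7061 = -2.99 K.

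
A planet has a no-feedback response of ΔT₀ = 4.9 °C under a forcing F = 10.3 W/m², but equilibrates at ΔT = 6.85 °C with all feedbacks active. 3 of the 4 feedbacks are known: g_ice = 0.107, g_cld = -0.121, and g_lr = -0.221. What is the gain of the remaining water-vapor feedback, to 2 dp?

0.52

Amplification A = ΔT/ΔT₀ = 6.85/4.9 = 1.398.
Total gain g = 1 − 1/A = 1 − 1/1.398 = 0.2847.
Known gains sum to 0.107 − 0.121 − 0.221 = -0.235.
g_wv = 0.2847 + 0.235 = 0.52.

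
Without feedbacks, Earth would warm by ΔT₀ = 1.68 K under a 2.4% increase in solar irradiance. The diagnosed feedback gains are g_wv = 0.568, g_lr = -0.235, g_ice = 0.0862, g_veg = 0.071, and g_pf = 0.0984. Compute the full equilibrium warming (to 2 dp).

4.08 K

Total gain g = 0.568 − 0.235 + 0.0862 + 0.071 + 0.0984 = 0.5886.
Amplification A = 1/(1 − 0.5886) = 2.431.
ΔT = 1.68 × 2.431 = 4.08 K.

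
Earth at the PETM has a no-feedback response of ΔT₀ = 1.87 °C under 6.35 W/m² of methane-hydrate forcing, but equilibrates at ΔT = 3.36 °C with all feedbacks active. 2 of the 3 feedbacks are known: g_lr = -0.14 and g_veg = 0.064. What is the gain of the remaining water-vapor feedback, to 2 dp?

Amplification A = ΔT/ΔT₀ = 3.36/1.87 = 1.797.
Total gain g = 1 − 1/A = 1 − 1/1.797 = 0.4435.
Known gains sum to -0.14 + 0.064 = -0.076.
g_wv = 0.4435 + 0.076 = 0.52.

0.52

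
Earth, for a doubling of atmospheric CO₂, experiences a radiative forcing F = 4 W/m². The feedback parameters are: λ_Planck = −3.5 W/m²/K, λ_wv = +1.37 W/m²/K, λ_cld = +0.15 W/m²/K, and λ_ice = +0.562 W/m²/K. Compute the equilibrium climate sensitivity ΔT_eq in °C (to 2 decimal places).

Net feedback parameter λ = (−3.5) + (+1.37) + (+0.15) + (+0.562) = -1.418 W/m²/K.
ΔT = −F/λ = −4/(-1.418) = 2.82 °C.

2.82 °C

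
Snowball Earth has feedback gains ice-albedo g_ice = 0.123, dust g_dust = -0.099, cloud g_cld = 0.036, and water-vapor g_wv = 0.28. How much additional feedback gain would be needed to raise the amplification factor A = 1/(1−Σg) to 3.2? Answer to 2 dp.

Current total gain = 0.34.
Target gain for A = 3.2: g* = 1 − 1/3.2 = 0.6875.
Additional gain needed = 0.6875 − 0.34 = 0.35.

0.35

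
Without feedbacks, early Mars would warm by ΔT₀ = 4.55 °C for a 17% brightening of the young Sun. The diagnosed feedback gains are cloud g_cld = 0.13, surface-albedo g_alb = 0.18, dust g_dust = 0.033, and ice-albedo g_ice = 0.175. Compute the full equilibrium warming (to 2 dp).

9.44 °C

Total gain g = 0.13 + 0.18 + 0.033 + 0.175 = 0.518.
Amplification A = 1/(1 − 0.518) = 2.075.
ΔT = 4.55 × 2.075 = 9.44 °C.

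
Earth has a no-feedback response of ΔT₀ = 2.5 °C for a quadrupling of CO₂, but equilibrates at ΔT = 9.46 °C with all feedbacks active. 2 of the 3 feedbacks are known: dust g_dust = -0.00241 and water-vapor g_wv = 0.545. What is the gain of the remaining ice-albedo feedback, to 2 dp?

0.19

Amplification A = ΔT/ΔT₀ = 9.46/2.5 = 3.784.
Total gain g = 1 − 1/A = 1 − 1/3.784 = 0.7357.
Known gains sum to -0.00241 + 0.545 = 0.54259.
g_ice = 0.7357 − 0.54259 = 0.19.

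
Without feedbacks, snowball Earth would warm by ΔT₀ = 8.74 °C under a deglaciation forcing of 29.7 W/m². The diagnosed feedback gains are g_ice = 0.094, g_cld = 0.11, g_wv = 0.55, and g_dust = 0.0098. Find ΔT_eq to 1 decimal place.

Total gain g = 0.094 + 0.11 + 0.55 + 0.0098 = 0.7638.
Amplification A = 1/(1 − 0.7638) = 4.234.
ΔT = 8.74 × 4.234 = 37.0 °C.

37.0 °C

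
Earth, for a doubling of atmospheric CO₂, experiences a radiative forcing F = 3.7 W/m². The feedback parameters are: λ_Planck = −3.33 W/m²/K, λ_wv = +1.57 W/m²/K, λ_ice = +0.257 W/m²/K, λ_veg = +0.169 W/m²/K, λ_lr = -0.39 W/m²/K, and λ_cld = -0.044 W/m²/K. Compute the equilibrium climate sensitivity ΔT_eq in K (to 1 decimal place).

Net feedback parameter λ = (−3.33) + (+1.57) + (+0.257) + (+0.169) + (-0.39) + (-0.044) = -1.768 W/m²/K.
ΔT = −F/λ = −3.7/(-1.768) = 2.1 K.

2.1 K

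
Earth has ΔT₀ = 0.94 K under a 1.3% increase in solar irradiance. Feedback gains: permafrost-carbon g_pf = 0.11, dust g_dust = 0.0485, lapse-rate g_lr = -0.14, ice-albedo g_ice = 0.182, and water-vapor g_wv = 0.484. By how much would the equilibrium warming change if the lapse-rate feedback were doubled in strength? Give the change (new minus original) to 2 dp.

Original: g = 0.6845, ΔT = 0.94/(1−0.6845) = 2.9794 K.
With doubled lapse-rate: g' = 0.5445, ΔT' = 0.94/(1−0.5445) = 2.0637 K.
Change = 2.0637 − 2.9794 = -0.92 K.

-0.92 K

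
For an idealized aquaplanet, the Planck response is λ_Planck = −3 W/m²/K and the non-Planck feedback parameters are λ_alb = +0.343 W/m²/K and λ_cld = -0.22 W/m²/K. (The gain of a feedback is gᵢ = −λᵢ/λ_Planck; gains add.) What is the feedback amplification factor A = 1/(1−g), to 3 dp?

Convert to gains: g_alb = 0.343/3 = 0.1143; g_cld = -0.22/3 = -0.07333.
Total gain g = 0.04097.
A = 1/(1 − 0.04097) = 1.043.

1.043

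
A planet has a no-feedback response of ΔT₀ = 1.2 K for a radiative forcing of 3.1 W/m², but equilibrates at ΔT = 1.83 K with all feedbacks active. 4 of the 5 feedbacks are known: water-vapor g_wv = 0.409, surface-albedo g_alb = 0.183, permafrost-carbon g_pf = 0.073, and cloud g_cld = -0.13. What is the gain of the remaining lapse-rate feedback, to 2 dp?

-0.19

Amplification A = ΔT/ΔT₀ = 1.83/1.2 = 1.525.
Total gain g = 1 − 1/A = 1 − 1/1.525 = 0.3443.
Known gains sum to 0.409 + 0.183 + 0.073 − 0.13 = 0.535.
g_lr = 0.3443 − 0.535 = -0.19.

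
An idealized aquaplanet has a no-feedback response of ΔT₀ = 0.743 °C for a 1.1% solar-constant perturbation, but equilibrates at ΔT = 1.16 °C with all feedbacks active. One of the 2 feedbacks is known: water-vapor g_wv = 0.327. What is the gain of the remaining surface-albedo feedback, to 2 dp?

0.03

Amplification A = ΔT/ΔT₀ = 1.16/0.743 = 1.561.
Total gain g = 1 − 1/A = 1 − 1/1.561 = 0.3594.
The known gain is 0.327.
g_alb = 0.3594 − 0.327 = 0.03.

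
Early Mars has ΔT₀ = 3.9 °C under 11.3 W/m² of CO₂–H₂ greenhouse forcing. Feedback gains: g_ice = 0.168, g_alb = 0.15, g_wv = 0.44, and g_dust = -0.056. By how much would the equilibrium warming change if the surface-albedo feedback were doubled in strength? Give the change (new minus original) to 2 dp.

13.26 °C

Original: g = 0.702, ΔT = 3.9/(1−0.702) = 13.0872 °C.
With doubled surface-albedo: g' = 0.852, ΔT' = 3.9/(1−0.852) = 26.3514 °C.
Change = 26.3514 − 13.0872 = 13.26 °C.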